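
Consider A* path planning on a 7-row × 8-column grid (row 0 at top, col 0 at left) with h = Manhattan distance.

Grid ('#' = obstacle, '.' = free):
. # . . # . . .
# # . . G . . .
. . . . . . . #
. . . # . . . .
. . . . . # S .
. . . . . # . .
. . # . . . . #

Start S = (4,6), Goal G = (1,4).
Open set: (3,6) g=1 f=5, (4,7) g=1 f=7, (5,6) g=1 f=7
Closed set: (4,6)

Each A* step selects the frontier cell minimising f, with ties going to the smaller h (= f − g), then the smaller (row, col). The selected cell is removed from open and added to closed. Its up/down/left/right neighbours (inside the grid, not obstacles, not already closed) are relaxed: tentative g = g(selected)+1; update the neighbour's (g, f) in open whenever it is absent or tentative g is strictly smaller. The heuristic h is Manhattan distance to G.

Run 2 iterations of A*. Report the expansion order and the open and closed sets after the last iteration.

order=[(3,6) → (2,6)]; open=[(1,6) g=3 f=5, (2,5) g=3 f=5, (3,5) g=2 f=5, (3,7) g=2 f=7, (4,7) g=1 f=7, (5,6) g=1 f=7]; closed=[(2,6), (3,6), (4,6)]

step 1: expand (3,6) (f=5, h=4) → closed; open now [(2,6) g=2 f=5, (3,5) g=2 f=5, (3,7) g=2 f=7, (4,7) g=1 f=7, (5,6) g=1 f=7]
step 2: expand (2,6) (f=5, h=3) → closed; open now [(1,6) g=3 f=5, (2,5) g=3 f=5, (3,5) g=2 f=5, (3,7) g=2 f=7, (4,7) g=1 f=7, (5,6) g=1 f=7]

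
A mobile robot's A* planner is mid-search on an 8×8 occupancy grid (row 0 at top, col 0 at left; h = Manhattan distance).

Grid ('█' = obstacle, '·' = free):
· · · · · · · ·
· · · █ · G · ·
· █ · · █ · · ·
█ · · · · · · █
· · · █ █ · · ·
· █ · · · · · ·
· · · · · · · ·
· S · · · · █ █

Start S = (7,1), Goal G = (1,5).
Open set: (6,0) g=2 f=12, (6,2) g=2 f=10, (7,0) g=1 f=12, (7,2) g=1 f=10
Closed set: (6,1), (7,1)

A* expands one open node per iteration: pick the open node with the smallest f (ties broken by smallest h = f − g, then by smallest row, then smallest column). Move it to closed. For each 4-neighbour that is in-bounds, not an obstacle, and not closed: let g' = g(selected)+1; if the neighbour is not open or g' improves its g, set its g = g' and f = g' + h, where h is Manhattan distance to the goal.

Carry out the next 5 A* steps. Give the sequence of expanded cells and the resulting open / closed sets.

order=[(6,2) → (5,2) → (4,2) → (3,2) → (2,2)]; open=[(1,2) g=7 f=10, (2,3) g=7 f=10, (3,1) g=6 f=12, (3,3) g=6 f=10, (4,1) g=5 f=12, (5,3) g=4 f=10, (6,0) g=2 f=12, (6,3) g=3 f=10, (7,0) g=1 f=12, (7,2) g=1 f=10]; closed=[(2,2), (3,2), (4,2), (5,2), (6,1), (6,2), (7,1)]

step 1: expand (6,2) (f=10, h=8) → closed; open now [(5,2) g=3 f=10, (6,0) g=2 f=12, (6,3) g=3 f=10, (7,0) g=1 f=12, (7,2) g=1 f=10]
step 2: expand (5,2) (f=10, h=7) → closed; open now [(4,2) g=4 f=10, (5,3) g=4 f=10, (6,0) g=2 f=12, (6,3) g=3 f=10, (7,0) g=1 f=12, (7,2) g=1 f=10]
step 3: expand (4,2) (f=10, h=6) → closed; open now [(3,2) g=5 f=10, (4,1) g=5 f=12, (5,3) g=4 f=10, (6,0) g=2 f=12, (6,3) g=3 f=10, (7,0) g=1 f=12, (7,2) g=1 f=10]
step 4: expand (3,2) (f=10, h=5) → closed; open now [(2,2) g=6 f=10, (3,1) g=6 f=12, (3,3) g=6 f=10, (4,1) g=5 f=12, (5,3) g=4 f=10, (6,0) g=2 f=12, (6,3) g=3 f=10, (7,0) g=1 f=12, (7,2) g=1 f=10]
step 5: expand (2,2) (f=10, h=4) → closed; open now [(1,2) g=7 f=10, (2,3) g=7 f=10, (3,1) g=6 f=12, (3,3) g=6 f=10, (4,1) g=5 f=12, (5,3) g=4 f=10, (6,0) g=2 f=12, (6,3) g=3 f=10, (7,0) g=1 f=12, (7,2) g=1 f=10]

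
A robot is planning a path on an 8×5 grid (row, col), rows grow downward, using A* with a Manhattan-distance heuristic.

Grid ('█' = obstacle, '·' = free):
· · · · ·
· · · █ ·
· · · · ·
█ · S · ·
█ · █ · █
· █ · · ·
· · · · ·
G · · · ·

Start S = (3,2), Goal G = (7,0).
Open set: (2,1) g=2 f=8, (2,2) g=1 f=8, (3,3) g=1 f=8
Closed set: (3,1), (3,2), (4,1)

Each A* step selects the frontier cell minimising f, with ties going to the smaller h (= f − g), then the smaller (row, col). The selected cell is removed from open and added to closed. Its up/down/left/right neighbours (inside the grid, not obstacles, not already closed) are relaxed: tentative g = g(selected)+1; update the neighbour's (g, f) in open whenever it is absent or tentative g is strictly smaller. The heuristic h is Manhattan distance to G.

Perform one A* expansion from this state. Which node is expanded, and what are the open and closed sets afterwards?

expanded=(2,1); open=[(1,1) g=3 f=10, (2,0) g=3 f=8, (2,2) g=1 f=8, (3,3) g=1 f=8]; closed=[(2,1), (3,1), (3,2), (4,1)]

step 1: expand (2,1) (f=8, h=6) → closed; open now [(1,1) g=3 f=10, (2,0) g=3 f=8, (2,2) g=1 f=8, (3,3) g=1 f=8]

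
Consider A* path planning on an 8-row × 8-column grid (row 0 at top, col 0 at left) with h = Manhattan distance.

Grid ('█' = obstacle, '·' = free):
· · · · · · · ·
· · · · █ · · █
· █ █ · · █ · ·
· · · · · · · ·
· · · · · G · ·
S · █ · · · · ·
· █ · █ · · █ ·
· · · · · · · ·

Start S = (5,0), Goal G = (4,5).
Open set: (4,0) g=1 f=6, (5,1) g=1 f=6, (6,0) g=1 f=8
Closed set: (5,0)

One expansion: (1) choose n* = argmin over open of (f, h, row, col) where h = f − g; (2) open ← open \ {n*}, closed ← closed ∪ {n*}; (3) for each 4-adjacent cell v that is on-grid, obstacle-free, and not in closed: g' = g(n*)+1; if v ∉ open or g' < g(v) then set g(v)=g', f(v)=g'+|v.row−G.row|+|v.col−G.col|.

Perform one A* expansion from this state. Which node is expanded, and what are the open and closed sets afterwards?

step 1: expand (4,0) (f=6, h=5) → closed; open now [(3,0) g=2 f=8, (4,1) g=2 f=6, (5,1) g=1 f=6, (6,0) g=1 f=8]

expanded=(4,0); open=[(3,0) g=2 f=8, (4,1) g=2 f=6, (5,1) g=1 f=6, (6,0) g=1 f=8]; closed=[(4,0), (5,0)]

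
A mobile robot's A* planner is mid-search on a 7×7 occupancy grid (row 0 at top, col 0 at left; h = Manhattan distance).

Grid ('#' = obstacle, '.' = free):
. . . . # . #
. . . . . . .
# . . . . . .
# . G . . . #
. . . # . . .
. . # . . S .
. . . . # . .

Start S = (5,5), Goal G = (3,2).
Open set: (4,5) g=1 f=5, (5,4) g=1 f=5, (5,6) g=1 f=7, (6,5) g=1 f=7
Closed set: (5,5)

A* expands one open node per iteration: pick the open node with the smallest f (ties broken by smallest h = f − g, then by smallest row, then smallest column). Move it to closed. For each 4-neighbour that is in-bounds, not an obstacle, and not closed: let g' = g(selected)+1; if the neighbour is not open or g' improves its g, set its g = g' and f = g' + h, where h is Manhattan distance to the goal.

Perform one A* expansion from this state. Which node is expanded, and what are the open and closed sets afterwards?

expanded=(4,5); open=[(3,5) g=2 f=5, (4,4) g=2 f=5, (4,6) g=2 f=7, (5,4) g=1 f=5, (5,6) g=1 f=7, (6,5) g=1 f=7]; closed=[(4,5), (5,5)]

step 1: expand (4,5) (f=5, h=4) → closed; open now [(3,5) g=2 f=5, (4,4) g=2 f=5, (4,6) g=2 f=7, (5,4) g=1 f=5, (5,6) g=1 f=7, (6,5) g=1 f=7]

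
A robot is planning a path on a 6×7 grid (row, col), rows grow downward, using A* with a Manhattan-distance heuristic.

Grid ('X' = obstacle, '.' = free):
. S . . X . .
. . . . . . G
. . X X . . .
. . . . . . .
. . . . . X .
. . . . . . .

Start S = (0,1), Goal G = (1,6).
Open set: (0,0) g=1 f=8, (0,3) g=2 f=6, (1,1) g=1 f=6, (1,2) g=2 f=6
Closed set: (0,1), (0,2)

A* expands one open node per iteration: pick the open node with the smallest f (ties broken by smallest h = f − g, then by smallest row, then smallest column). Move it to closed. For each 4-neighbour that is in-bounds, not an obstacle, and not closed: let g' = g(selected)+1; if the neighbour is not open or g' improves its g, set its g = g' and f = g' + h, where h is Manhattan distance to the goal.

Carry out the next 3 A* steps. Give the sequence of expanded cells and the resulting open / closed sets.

order=[(0,3) → (1,3) → (1,4)]; open=[(0,0) g=1 f=8, (1,1) g=1 f=6, (1,2) g=2 f=6, (1,5) g=5 f=6, (2,4) g=5 f=8]; closed=[(0,1), (0,2), (0,3), (1,3), (1,4)]

step 1: expand (0,3) (f=6, h=4) → closed; open now [(0,0) g=1 f=8, (1,1) g=1 f=6, (1,2) g=2 f=6, (1,3) g=3 f=6]
step 2: expand (1,3) (f=6, h=3) → closed; open now [(0,0) g=1 f=8, (1,1) g=1 f=6, (1,2) g=2 f=6, (1,4) g=4 f=6]
step 3: expand (1,4) (f=6, h=2) → closed; open now [(0,0) g=1 f=8, (1,1) g=1 f=6, (1,2) g=2 f=6, (1,5) g=5 f=6, (2,4) g=5 f=8]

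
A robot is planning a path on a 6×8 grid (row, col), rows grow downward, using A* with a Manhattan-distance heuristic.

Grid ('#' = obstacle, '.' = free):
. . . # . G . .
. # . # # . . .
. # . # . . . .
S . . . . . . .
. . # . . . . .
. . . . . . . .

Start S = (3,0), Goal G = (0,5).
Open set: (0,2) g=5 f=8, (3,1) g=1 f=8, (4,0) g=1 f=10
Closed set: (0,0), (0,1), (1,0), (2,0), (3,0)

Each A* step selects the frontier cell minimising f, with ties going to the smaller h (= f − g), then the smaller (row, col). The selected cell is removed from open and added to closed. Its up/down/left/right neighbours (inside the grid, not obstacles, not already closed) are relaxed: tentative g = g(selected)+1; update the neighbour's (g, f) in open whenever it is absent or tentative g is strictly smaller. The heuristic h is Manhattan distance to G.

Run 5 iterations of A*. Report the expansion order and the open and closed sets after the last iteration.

step 1: expand (0,2) (f=8, h=3) → closed; open now [(1,2) g=6 f=10, (3,1) g=1 f=8, (4,0) g=1 f=10]
step 2: expand (3,1) (f=8, h=7) → closed; open now [(1,2) g=6 f=10, (3,2) g=2 f=8, (4,0) g=1 f=10, (4,1) g=2 f=10]
step 3: expand (3,2) (f=8, h=6) → closed; open now [(1,2) g=6 f=10, (2,2) g=3 f=8, (3,3) g=3 f=8, (4,0) g=1 f=10, (4,1) g=2 f=10]
step 4: expand (2,2) (f=8, h=5) → closed; open now [(1,2) g=4 f=8, (3,3) g=3 f=8, (4,0) g=1 f=10, (4,1) g=2 f=10]
step 5: expand (1,2) (f=8, h=4) → closed; open now [(3,3) g=3 f=8, (4,0) g=1 f=10, (4,1) g=2 f=10]

order=[(0,2) → (3,1) → (3,2) → (2,2) → (1,2)]; open=[(3,3) g=3 f=8, (4,0) g=1 f=10, (4,1) g=2 f=10]; closed=[(0,0), (0,1), (0,2), (1,0), (1,2), (2,0), (2,2), (3,0), (3,1), (3,2)]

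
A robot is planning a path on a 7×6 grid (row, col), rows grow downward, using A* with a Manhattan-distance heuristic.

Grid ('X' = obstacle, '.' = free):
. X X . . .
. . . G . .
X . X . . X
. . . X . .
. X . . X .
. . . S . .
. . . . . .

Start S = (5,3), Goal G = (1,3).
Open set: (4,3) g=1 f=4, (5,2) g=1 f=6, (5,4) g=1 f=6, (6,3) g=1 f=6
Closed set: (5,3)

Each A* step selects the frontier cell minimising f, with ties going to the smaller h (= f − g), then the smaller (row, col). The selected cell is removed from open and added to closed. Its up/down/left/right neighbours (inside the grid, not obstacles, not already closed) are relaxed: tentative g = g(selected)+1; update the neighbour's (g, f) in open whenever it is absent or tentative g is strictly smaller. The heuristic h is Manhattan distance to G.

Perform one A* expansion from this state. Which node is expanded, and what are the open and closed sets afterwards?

step 1: expand (4,3) (f=4, h=3) → closed; open now [(4,2) g=2 f=6, (5,2) g=1 f=6, (5,4) g=1 f=6, (6,3) g=1 f=6]

expanded=(4,3); open=[(4,2) g=2 f=6, (5,2) g=1 f=6, (5,4) g=1 f=6, (6,3) g=1 f=6]; closed=[(4,3), (5,3)]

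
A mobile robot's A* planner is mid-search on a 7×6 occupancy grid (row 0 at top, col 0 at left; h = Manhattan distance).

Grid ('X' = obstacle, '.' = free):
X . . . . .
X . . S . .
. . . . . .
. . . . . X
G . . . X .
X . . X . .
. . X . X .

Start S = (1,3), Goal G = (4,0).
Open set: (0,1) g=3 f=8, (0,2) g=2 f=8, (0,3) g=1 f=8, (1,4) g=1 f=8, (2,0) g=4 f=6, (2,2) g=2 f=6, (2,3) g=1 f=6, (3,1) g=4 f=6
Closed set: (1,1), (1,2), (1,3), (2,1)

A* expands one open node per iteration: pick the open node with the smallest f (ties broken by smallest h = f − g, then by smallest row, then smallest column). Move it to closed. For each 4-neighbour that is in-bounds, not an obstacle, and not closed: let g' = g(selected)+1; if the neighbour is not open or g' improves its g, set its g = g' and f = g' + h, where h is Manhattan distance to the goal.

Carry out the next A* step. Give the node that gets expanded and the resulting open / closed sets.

expanded=(2,0); open=[(0,1) g=3 f=8, (0,2) g=2 f=8, (0,3) g=1 f=8, (1,4) g=1 f=8, (2,2) g=2 f=6, (2,3) g=1 f=6, (3,0) g=5 f=6, (3,1) g=4 f=6]; closed=[(1,1), (1,2), (1,3), (2,0), (2,1)]

step 1: expand (2,0) (f=6, h=2) → closed; open now [(0,1) g=3 f=8, (0,2) g=2 f=8, (0,3) g=1 f=8, (1,4) g=1 f=8, (2,2) g=2 f=6, (2,3) g=1 f=6, (3,0) g=5 f=6, (3,1) g=4 f=6]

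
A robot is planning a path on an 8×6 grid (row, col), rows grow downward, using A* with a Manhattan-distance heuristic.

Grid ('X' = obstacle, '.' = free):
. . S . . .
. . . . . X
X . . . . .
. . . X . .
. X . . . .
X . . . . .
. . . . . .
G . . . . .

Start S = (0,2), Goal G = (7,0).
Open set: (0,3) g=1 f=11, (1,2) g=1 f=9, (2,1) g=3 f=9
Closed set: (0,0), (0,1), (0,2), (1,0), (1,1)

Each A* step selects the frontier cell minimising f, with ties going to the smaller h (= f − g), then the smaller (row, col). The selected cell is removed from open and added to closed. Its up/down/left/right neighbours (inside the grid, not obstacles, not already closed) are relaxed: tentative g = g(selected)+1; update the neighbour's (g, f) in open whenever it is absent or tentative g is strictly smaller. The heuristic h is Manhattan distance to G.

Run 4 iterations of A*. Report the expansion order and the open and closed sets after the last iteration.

step 1: expand (2,1) (f=9, h=6) → closed; open now [(0,3) g=1 f=11, (1,2) g=1 f=9, (2,2) g=4 f=11, (3,1) g=4 f=9]
step 2: expand (3,1) (f=9, h=5) → closed; open now [(0,3) g=1 f=11, (1,2) g=1 f=9, (2,2) g=4 f=11, (3,0) g=5 f=9, (3,2) g=5 f=11]
step 3: expand (3,0) (f=9, h=4) → closed; open now [(0,3) g=1 f=11, (1,2) g=1 f=9, (2,2) g=4 f=11, (3,2) g=5 f=11, (4,0) g=6 f=9]
step 4: expand (4,0) (f=9, h=3) → closed; open now [(0,3) g=1 f=11, (1,2) g=1 f=9, (2,2) g=4 f=11, (3,2) g=5 f=11]

order=[(2,1) → (3,1) → (3,0) → (4,0)]; open=[(0,3) g=1 f=11, (1,2) g=1 f=9, (2,2) g=4 f=11, (3,2) g=5 f=11]; closed=[(0,0), (0,1), (0,2), (1,0), (1,1), (2,1), (3,0), (3,1), (4,0)]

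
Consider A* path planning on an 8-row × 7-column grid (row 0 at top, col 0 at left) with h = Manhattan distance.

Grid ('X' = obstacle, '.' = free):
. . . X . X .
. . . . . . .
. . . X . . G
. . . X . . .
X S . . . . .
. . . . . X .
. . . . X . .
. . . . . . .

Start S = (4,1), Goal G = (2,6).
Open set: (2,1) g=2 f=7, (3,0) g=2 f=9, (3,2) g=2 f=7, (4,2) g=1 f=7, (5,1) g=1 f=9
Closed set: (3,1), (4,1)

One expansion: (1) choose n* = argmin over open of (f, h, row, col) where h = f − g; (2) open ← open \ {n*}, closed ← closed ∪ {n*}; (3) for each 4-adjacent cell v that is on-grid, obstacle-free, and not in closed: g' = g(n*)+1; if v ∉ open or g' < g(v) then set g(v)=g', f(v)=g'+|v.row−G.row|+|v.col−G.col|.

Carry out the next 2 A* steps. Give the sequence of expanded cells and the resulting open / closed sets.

order=[(2,1) → (2,2)]; open=[(1,1) g=3 f=9, (1,2) g=4 f=9, (2,0) g=3 f=9, (3,0) g=2 f=9, (3,2) g=2 f=7, (4,2) g=1 f=7, (5,1) g=1 f=9]; closed=[(2,1), (2,2), (3,1), (4,1)]

step 1: expand (2,1) (f=7, h=5) → closed; open now [(1,1) g=3 f=9, (2,0) g=3 f=9, (2,2) g=3 f=7, (3,0) g=2 f=9, (3,2) g=2 f=7, (4,2) g=1 f=7, (5,1) g=1 f=9]
step 2: expand (2,2) (f=7, h=4) → closed; open now [(1,1) g=3 f=9, (1,2) g=4 f=9, (2,0) g=3 f=9, (3,0) g=2 f=9, (3,2) g=2 f=7, (4,2) g=1 f=7, (5,1) g=1 f=9]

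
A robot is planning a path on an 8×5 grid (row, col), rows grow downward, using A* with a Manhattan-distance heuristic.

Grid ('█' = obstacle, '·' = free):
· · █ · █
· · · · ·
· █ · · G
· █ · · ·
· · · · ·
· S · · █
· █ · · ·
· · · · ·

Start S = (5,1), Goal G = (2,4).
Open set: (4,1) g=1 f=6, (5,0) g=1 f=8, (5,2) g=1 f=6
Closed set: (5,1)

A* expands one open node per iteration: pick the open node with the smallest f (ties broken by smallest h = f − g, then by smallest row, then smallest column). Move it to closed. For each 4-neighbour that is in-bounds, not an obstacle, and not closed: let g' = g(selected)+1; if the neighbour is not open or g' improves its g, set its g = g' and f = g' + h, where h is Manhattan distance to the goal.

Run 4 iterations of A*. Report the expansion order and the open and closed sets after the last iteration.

order=[(4,1) → (4,2) → (3,2) → (2,2)]; open=[(1,2) g=5 f=8, (2,3) g=5 f=6, (3,3) g=4 f=6, (4,0) g=2 f=8, (4,3) g=3 f=6, (5,0) g=1 f=8, (5,2) g=1 f=6]; closed=[(2,2), (3,2), (4,1), (4,2), (5,1)]

step 1: expand (4,1) (f=6, h=5) → closed; open now [(4,0) g=2 f=8, (4,2) g=2 f=6, (5,0) g=1 f=8, (5,2) g=1 f=6]
step 2: expand (4,2) (f=6, h=4) → closed; open now [(3,2) g=3 f=6, (4,0) g=2 f=8, (4,3) g=3 f=6, (5,0) g=1 f=8, (5,2) g=1 f=6]
step 3: expand (3,2) (f=6, h=3) → closed; open now [(2,2) g=4 f=6, (3,3) g=4 f=6, (4,0) g=2 f=8, (4,3) g=3 f=6, (5,0) g=1 f=8, (5,2) g=1 f=6]
step 4: expand (2,2) (f=6, h=2) → closed; open now [(1,2) g=5 f=8, (2,3) g=5 f=6, (3,3) g=4 f=6, (4,0) g=2 f=8, (4,3) g=3 f=6, (5,0) g=1 f=8, (5,2) g=1 f=6]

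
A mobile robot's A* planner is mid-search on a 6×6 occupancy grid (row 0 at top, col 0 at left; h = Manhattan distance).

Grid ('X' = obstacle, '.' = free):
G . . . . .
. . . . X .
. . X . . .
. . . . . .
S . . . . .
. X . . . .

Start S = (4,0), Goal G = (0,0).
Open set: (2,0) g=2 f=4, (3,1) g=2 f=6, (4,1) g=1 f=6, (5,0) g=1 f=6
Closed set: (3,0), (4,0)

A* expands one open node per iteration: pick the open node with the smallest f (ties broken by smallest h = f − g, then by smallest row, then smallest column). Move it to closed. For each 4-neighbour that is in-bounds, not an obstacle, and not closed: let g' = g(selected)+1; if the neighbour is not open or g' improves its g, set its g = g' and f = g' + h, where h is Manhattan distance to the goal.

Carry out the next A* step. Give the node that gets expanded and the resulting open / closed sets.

step 1: expand (2,0) (f=4, h=2) → closed; open now [(1,0) g=3 f=4, (2,1) g=3 f=6, (3,1) g=2 f=6, (4,1) g=1 f=6, (5,0) g=1 f=6]

expanded=(2,0); open=[(1,0) g=3 f=4, (2,1) g=3 f=6, (3,1) g=2 f=6, (4,1) g=1 f=6, (5,0) g=1 f=6]; closed=[(2,0), (3,0), (4,0)]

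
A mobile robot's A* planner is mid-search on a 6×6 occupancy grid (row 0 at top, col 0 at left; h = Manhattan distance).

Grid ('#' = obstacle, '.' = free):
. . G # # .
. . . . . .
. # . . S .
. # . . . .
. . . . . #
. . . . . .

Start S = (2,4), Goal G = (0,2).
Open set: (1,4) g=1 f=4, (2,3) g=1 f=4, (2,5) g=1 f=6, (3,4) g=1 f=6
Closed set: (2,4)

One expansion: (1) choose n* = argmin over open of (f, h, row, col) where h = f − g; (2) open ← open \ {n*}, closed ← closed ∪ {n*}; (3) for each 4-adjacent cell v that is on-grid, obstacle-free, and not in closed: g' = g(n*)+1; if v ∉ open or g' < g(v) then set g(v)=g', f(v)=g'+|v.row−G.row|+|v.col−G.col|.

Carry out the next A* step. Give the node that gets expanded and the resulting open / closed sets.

expanded=(1,4); open=[(1,3) g=2 f=4, (1,5) g=2 f=6, (2,3) g=1 f=4, (2,5) g=1 f=6, (3,4) g=1 f=6]; closed=[(1,4), (2,4)]

step 1: expand (1,4) (f=4, h=3) → closed; open now [(1,3) g=2 f=4, (1,5) g=2 f=6, (2,3) g=1 f=4, (2,5) g=1 f=6, (3,4) g=1 f=6]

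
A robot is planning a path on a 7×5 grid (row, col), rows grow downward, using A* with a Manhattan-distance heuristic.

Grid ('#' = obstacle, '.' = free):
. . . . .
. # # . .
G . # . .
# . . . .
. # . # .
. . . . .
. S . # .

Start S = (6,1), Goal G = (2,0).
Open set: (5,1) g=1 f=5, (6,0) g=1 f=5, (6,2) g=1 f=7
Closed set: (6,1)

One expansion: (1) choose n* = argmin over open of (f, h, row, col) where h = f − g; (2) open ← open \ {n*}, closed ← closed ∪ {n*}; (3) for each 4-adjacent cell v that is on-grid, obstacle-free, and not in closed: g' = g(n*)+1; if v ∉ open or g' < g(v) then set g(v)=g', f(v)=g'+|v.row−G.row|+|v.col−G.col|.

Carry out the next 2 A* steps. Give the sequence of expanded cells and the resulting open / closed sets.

order=[(5,1) → (5,0)]; open=[(4,0) g=3 f=5, (5,2) g=2 f=7, (6,0) g=1 f=5, (6,2) g=1 f=7]; closed=[(5,0), (5,1), (6,1)]

step 1: expand (5,1) (f=5, h=4) → closed; open now [(5,0) g=2 f=5, (5,2) g=2 f=7, (6,0) g=1 f=5, (6,2) g=1 f=7]
step 2: expand (5,0) (f=5, h=3) → closed; open now [(4,0) g=3 f=5, (5,2) g=2 f=7, (6,0) g=1 f=5, (6,2) g=1 f=7]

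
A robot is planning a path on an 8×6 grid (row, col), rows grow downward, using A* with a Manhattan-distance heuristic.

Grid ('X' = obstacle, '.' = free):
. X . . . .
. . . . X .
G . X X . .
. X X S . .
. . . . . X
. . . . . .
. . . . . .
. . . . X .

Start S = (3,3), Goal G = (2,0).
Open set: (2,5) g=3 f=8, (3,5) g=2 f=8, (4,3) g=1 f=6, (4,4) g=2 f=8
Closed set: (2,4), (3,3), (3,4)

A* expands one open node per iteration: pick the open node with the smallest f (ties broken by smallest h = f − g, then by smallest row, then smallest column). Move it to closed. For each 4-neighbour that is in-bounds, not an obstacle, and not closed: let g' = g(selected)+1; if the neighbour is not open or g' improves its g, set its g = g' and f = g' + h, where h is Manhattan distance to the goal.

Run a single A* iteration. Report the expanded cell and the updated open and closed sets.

step 1: expand (4,3) (f=6, h=5) → closed; open now [(2,5) g=3 f=8, (3,5) g=2 f=8, (4,2) g=2 f=6, (4,4) g=2 f=8, (5,3) g=2 f=8]

expanded=(4,3); open=[(2,5) g=3 f=8, (3,5) g=2 f=8, (4,2) g=2 f=6, (4,4) g=2 f=8, (5,3) g=2 f=8]; closed=[(2,4), (3,3), (3,4), (4,3)]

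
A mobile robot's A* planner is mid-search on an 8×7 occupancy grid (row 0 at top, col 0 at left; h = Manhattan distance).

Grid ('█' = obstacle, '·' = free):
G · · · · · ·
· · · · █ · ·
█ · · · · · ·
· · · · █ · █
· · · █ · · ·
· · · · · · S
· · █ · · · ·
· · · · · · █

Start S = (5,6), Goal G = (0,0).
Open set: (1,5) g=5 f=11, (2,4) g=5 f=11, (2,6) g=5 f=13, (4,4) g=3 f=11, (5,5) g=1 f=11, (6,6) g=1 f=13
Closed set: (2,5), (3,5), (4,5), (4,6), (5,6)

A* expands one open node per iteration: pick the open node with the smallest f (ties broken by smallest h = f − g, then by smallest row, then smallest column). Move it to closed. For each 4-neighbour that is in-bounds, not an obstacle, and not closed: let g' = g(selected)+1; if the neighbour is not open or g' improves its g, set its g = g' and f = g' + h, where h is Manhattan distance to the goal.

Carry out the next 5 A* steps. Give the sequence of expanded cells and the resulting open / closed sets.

order=[(1,5) → (0,5) → (0,4) → (0,3) → (0,2)]; open=[(0,1) g=10 f=11, (0,6) g=7 f=13, (1,2) g=10 f=13, (1,3) g=9 f=13, (1,6) g=6 f=13, (2,4) g=5 f=11, (2,6) g=5 f=13, (4,4) g=3 f=11, (5,5) g=1 f=11, (6,6) g=1 f=13]; closed=[(0,2), (0,3), (0,4), (0,5), (1,5), (2,5), (3,5), (4,5), (4,6), (5,6)]

step 1: expand (1,5) (f=11, h=6) → closed; open now [(0,5) g=6 f=11, (1,6) g=6 f=13, (2,4) g=5 f=11, (2,6) g=5 f=13, (4,4) g=3 f=11, (5,5) g=1 f=11, (6,6) g=1 f=13]
step 2: expand (0,5) (f=11, h=5) → closed; open now [(0,4) g=7 f=11, (0,6) g=7 f=13, (1,6) g=6 f=13, (2,4) g=5 f=11, (2,6) g=5 f=13, (4,4) g=3 f=11, (5,5) g=1 f=11, (6,6) g=1 f=13]
step 3: expand (0,4) (f=11, h=4) → closed; open now [(0,3) g=8 f=11, (0,6) g=7 f=13, (1,6) g=6 f=13, (2,4) g=5 f=11, (2,6) g=5 f=13, (4,4) g=3 f=11, (5,5) g=1 f=11, (6,6) g=1 f=13]
step 4: expand (0,3) (f=11, h=3) → closed; open now [(0,2) g=9 f=11, (0,6) g=7 f=13, (1,3) g=9 f=13, (1,6) g=6 f=13, (2,4) g=5 f=11, (2,6) g=5 f=13, (4,4) g=3 f=11, (5,5) g=1 f=11, (6,6) g=1 f=13]
step 5: expand (0,2) (f=11, h=2) → closed; open now [(0,1) g=10 f=11, (0,6) g=7 f=13, (1,2) g=10 f=13, (1,3) g=9 f=13, (1,6) g=6 f=13, (2,4) g=5 f=11, (2,6) g=5 f=13, (4,4) g=3 f=11, (5,5) g=1 f=11, (6,6) g=1 f=13]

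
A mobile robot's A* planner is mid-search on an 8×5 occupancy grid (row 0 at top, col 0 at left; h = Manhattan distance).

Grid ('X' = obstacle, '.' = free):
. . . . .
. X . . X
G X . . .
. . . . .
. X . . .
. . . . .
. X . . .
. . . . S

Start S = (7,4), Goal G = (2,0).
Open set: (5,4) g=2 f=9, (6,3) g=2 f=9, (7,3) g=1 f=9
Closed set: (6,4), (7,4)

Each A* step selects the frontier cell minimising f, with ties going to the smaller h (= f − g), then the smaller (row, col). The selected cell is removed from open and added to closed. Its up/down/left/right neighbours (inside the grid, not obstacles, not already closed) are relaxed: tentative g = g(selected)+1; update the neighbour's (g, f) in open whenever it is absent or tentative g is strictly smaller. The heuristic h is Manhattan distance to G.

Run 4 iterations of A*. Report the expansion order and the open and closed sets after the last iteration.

order=[(5,4) → (4,4) → (3,4) → (2,4)]; open=[(2,3) g=6 f=9, (3,3) g=5 f=9, (4,3) g=4 f=9, (5,3) g=3 f=9, (6,3) g=2 f=9, (7,3) g=1 f=9]; closed=[(2,4), (3,4), (4,4), (5,4), (6,4), (7,4)]

step 1: expand (5,4) (f=9, h=7) → closed; open now [(4,4) g=3 f=9, (5,3) g=3 f=9, (6,3) g=2 f=9, (7,3) g=1 f=9]
step 2: expand (4,4) (f=9, h=6) → closed; open now [(3,4) g=4 f=9, (4,3) g=4 f=9, (5,3) g=3 f=9, (6,3) g=2 f=9, (7,3) g=1 f=9]
step 3: expand (3,4) (f=9, h=5) → closed; open now [(2,4) g=5 f=9, (3,3) g=5 f=9, (4,3) g=4 f=9, (5,3) g=3 f=9, (6,3) g=2 f=9, (7,3) g=1 f=9]
step 4: expand (2,4) (f=9, h=4) → closed; open now [(2,3) g=6 f=9, (3,3) g=5 f=9, (4,3) g=4 f=9, (5,3) g=3 f=9, (6,3) g=2 f=9, (7,3) g=1 f=9]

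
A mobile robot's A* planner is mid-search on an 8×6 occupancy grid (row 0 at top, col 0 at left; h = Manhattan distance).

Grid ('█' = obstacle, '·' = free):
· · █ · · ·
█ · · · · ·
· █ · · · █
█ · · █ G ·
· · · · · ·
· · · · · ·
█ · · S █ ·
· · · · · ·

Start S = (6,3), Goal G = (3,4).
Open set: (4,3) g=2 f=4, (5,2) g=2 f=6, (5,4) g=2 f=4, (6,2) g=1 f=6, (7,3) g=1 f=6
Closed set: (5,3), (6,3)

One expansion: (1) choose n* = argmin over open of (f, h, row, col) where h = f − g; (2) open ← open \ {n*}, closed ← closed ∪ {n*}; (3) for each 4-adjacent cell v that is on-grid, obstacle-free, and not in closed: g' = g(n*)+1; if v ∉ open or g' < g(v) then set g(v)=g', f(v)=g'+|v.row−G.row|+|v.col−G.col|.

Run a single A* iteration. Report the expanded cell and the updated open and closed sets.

expanded=(4,3); open=[(4,2) g=3 f=6, (4,4) g=3 f=4, (5,2) g=2 f=6, (5,4) g=2 f=4, (6,2) g=1 f=6, (7,3) g=1 f=6]; closed=[(4,3), (5,3), (6,3)]

step 1: expand (4,3) (f=4, h=2) → closed; open now [(4,2) g=3 f=6, (4,4) g=3 f=4, (5,2) g=2 f=6, (5,4) g=2 f=4, (6,2) g=1 f=6, (7,3) g=1 f=6]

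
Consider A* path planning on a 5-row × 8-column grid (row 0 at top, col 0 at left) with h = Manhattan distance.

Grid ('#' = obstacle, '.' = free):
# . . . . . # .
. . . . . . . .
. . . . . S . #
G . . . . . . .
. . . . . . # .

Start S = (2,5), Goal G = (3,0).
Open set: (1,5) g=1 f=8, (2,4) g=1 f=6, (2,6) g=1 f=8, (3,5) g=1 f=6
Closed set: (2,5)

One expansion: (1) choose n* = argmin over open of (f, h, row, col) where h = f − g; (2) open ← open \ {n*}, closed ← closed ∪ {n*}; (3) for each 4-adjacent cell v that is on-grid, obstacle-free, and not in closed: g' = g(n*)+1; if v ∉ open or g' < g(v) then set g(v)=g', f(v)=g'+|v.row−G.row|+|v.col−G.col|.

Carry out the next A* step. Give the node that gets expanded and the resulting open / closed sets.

expanded=(2,4); open=[(1,4) g=2 f=8, (1,5) g=1 f=8, (2,3) g=2 f=6, (2,6) g=1 f=8, (3,4) g=2 f=6, (3,5) g=1 f=6]; closed=[(2,4), (2,5)]

step 1: expand (2,4) (f=6, h=5) → closed; open now [(1,4) g=2 f=8, (1,5) g=1 f=8, (2,3) g=2 f=6, (2,6) g=1 f=8, (3,4) g=2 f=6, (3,5) g=1 f=6]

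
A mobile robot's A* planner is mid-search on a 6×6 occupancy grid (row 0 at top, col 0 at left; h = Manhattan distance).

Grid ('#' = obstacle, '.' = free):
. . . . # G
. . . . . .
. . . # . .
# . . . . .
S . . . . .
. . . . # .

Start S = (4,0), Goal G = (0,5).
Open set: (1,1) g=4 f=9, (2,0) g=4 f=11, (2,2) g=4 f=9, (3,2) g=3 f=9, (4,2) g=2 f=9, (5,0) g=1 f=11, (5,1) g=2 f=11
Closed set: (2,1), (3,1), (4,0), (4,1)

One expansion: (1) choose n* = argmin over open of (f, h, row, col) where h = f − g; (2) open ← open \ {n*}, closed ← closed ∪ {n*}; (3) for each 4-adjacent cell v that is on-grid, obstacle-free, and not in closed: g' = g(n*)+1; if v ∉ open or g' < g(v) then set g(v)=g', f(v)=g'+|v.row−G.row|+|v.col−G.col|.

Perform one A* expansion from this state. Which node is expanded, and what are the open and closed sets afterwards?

step 1: expand (1,1) (f=9, h=5) → closed; open now [(0,1) g=5 f=9, (1,0) g=5 f=11, (1,2) g=5 f=9, (2,0) g=4 f=11, (2,2) g=4 f=9, (3,2) g=3 f=9, (4,2) g=2 f=9, (5,0) g=1 f=11, (5,1) g=2 f=11]

expanded=(1,1); open=[(0,1) g=5 f=9, (1,0) g=5 f=11, (1,2) g=5 f=9, (2,0) g=4 f=11, (2,2) g=4 f=9, (3,2) g=3 f=9, (4,2) g=2 f=9, (5,0) g=1 f=11, (5,1) g=2 f=11]; closed=[(1,1), (2,1), (3,1), (4,0), (4,1)]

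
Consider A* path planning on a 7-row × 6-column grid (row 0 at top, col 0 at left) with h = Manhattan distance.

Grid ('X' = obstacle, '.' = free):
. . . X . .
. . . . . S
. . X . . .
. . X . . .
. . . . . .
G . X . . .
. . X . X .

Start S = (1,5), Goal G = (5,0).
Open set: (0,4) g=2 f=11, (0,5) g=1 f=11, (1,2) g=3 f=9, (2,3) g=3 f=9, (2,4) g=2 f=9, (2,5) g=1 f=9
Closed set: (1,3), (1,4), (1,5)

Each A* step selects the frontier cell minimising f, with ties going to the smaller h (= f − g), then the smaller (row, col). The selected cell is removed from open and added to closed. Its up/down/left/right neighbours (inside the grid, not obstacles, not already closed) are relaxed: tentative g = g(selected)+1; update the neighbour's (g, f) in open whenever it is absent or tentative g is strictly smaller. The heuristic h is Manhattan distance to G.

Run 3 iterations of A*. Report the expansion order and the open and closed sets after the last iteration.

step 1: expand (1,2) (f=9, h=6) → closed; open now [(0,2) g=4 f=11, (0,4) g=2 f=11, (0,5) g=1 f=11, (1,1) g=4 f=9, (2,3) g=3 f=9, (2,4) g=2 f=9, (2,5) g=1 f=9]
step 2: expand (1,1) (f=9, h=5) → closed; open now [(0,1) g=5 f=11, (0,2) g=4 f=11, (0,4) g=2 f=11, (0,5) g=1 f=11, (1,0) g=5 f=9, (2,1) g=5 f=9, (2,3) g=3 f=9, (2,4) g=2 f=9, (2,5) g=1 f=9]
step 3: expand (1,0) (f=9, h=4) → closed; open now [(0,0) g=6 f=11, (0,1) g=5 f=11, (0,2) g=4 f=11, (0,4) g=2 f=11, (0,5) g=1 f=11, (2,0) g=6 f=9, (2,1) g=5 f=9, (2,3) g=3 f=9, (2,4) g=2 f=9, (2,5) g=1 f=9]

order=[(1,2) → (1,1) → (1,0)]; open=[(0,0) g=6 f=11, (0,1) g=5 f=11, (0,2) g=4 f=11, (0,4) g=2 f=11, (0,5) g=1 f=11, (2,0) g=6 f=9, (2,1) g=5 f=9, (2,3) g=3 f=9, (2,4) g=2 f=9, (2,5) g=1 f=9]; closed=[(1,0), (1,1), (1,2), (1,3), (1,4), (1,5)]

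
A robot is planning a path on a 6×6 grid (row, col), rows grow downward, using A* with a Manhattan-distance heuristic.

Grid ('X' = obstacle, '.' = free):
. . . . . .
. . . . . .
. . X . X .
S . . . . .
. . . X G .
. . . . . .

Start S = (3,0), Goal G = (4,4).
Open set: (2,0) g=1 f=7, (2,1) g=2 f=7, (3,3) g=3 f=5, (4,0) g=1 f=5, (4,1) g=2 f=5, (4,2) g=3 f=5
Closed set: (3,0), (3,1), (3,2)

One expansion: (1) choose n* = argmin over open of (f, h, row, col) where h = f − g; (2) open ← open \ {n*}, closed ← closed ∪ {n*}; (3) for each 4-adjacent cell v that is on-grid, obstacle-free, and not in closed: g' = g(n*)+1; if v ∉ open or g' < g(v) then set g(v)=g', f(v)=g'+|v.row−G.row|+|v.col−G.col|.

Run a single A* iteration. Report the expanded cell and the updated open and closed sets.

expanded=(3,3); open=[(2,0) g=1 f=7, (2,1) g=2 f=7, (2,3) g=4 f=7, (3,4) g=4 f=5, (4,0) g=1 f=5, (4,1) g=2 f=5, (4,2) g=3 f=5]; closed=[(3,0), (3,1), (3,2), (3,3)]

step 1: expand (3,3) (f=5, h=2) → closed; open now [(2,0) g=1 f=7, (2,1) g=2 f=7, (2,3) g=4 f=7, (3,4) g=4 f=5, (4,0) g=1 f=5, (4,1) g=2 f=5, (4,2) g=3 f=5]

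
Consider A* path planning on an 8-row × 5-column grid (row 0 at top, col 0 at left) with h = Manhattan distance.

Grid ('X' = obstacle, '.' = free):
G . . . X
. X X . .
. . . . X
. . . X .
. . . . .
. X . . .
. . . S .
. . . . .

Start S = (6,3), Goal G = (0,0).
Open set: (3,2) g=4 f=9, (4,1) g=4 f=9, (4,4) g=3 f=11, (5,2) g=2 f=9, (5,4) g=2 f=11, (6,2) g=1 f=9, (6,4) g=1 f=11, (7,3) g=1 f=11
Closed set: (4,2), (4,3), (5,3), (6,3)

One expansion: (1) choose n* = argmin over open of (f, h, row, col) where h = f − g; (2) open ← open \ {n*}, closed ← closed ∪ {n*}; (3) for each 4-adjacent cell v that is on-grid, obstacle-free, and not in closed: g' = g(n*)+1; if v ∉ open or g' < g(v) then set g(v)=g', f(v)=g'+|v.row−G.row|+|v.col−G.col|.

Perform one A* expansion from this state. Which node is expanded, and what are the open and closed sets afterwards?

expanded=(3,2); open=[(2,2) g=5 f=9, (3,1) g=5 f=9, (4,1) g=4 f=9, (4,4) g=3 f=11, (5,2) g=2 f=9, (5,4) g=2 f=11, (6,2) g=1 f=9, (6,4) g=1 f=11, (7,3) g=1 f=11]; closed=[(3,2), (4,2), (4,3), (5,3), (6,3)]

step 1: expand (3,2) (f=9, h=5) → closed; open now [(2,2) g=5 f=9, (3,1) g=5 f=9, (4,1) g=4 f=9, (4,4) g=3 f=11, (5,2) g=2 f=9, (5,4) g=2 f=11, (6,2) g=1 f=9, (6,4) g=1 f=11, (7,3) g=1 f=11]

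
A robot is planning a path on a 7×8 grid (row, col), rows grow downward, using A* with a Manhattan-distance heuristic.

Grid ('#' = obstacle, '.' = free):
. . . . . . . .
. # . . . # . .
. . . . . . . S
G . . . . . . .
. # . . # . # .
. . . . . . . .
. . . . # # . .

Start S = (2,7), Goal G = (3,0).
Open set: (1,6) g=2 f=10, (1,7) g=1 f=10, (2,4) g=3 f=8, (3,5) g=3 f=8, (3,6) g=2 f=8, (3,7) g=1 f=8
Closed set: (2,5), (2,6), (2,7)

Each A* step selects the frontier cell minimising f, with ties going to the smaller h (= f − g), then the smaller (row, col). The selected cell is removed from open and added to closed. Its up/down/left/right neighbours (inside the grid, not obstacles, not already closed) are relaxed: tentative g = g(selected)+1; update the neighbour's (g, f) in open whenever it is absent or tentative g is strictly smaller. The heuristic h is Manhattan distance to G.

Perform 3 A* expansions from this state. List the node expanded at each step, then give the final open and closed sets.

order=[(2,4) → (2,3) → (2,2)]; open=[(1,2) g=6 f=10, (1,3) g=5 f=10, (1,4) g=4 f=10, (1,6) g=2 f=10, (1,7) g=1 f=10, (2,1) g=6 f=8, (3,2) g=6 f=8, (3,3) g=5 f=8, (3,4) g=4 f=8, (3,5) g=3 f=8, (3,6) g=2 f=8, (3,7) g=1 f=8]; closed=[(2,2), (2,3), (2,4), (2,5), (2,6), (2,7)]

step 1: expand (2,4) (f=8, h=5) → closed; open now [(1,4) g=4 f=10, (1,6) g=2 f=10, (1,7) g=1 f=10, (2,3) g=4 f=8, (3,4) g=4 f=8, (3,5) g=3 f=8, (3,6) g=2 f=8, (3,7) g=1 f=8]
step 2: expand (2,3) (f=8, h=4) → closed; open now [(1,3) g=5 f=10, (1,4) g=4 f=10, (1,6) g=2 f=10, (1,7) g=1 f=10, (2,2) g=5 f=8, (3,3) g=5 f=8, (3,4) g=4 f=8, (3,5) g=3 f=8, (3,6) g=2 f=8, (3,7) g=1 f=8]
step 3: expand (2,2) (f=8, h=3) → closed; open now [(1,2) g=6 f=10, (1,3) g=5 f=10, (1,4) g=4 f=10, (1,6) g=2 f=10, (1,7) g=1 f=10, (2,1) g=6 f=8, (3,2) g=6 f=8, (3,3) g=5 f=8, (3,4) g=4 f=8, (3,5) g=3 f=8, (3,6) g=2 f=8, (3,7) g=1 f=8]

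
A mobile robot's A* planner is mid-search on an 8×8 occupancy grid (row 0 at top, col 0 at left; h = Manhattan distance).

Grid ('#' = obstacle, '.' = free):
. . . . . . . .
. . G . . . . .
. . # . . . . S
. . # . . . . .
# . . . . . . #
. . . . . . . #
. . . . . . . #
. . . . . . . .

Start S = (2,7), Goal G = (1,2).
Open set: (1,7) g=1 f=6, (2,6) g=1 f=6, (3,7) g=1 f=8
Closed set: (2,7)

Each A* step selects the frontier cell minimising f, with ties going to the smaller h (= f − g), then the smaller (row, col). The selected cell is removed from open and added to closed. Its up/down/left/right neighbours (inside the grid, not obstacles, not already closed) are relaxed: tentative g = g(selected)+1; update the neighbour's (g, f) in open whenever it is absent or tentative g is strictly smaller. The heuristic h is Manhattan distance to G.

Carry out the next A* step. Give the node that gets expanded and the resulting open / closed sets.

step 1: expand (1,7) (f=6, h=5) → closed; open now [(0,7) g=2 f=8, (1,6) g=2 f=6, (2,6) g=1 f=6, (3,7) g=1 f=8]

expanded=(1,7); open=[(0,7) g=2 f=8, (1,6) g=2 f=6, (2,6) g=1 f=6, (3,7) g=1 f=8]; closed=[(1,7), (2,7)]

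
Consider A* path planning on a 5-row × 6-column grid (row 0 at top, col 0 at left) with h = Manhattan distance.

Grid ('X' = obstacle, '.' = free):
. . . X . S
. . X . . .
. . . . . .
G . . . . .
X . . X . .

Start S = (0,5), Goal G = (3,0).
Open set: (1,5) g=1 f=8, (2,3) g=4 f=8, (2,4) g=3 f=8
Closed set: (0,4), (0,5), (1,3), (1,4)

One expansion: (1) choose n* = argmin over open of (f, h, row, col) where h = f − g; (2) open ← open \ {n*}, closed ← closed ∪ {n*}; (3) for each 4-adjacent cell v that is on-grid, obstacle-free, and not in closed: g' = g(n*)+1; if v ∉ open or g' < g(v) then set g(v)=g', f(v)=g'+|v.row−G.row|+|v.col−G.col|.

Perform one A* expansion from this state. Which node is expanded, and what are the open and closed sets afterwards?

expanded=(2,3); open=[(1,5) g=1 f=8, (2,2) g=5 f=8, (2,4) g=3 f=8, (3,3) g=5 f=8]; closed=[(0,4), (0,5), (1,3), (1,4), (2,3)]

step 1: expand (2,3) (f=8, h=4) → closed; open now [(1,5) g=1 f=8, (2,2) g=5 f=8, (2,4) g=3 f=8, (3,3) g=5 f=8]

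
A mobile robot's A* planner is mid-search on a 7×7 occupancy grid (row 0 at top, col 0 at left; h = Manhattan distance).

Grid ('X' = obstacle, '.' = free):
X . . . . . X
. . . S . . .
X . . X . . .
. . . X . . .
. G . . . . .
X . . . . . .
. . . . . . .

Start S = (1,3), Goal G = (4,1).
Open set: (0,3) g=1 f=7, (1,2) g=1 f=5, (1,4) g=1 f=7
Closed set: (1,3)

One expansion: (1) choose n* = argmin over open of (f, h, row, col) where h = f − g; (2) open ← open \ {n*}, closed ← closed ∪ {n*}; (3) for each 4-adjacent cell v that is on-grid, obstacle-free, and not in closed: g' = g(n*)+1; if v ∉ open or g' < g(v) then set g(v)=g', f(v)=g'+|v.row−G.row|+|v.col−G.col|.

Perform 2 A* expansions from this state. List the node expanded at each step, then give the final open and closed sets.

order=[(1,2) → (1,1)]; open=[(0,1) g=3 f=7, (0,2) g=2 f=7, (0,3) g=1 f=7, (1,0) g=3 f=7, (1,4) g=1 f=7, (2,1) g=3 f=5, (2,2) g=2 f=5]; closed=[(1,1), (1,2), (1,3)]

step 1: expand (1,2) (f=5, h=4) → closed; open now [(0,2) g=2 f=7, (0,3) g=1 f=7, (1,1) g=2 f=5, (1,4) g=1 f=7, (2,2) g=2 f=5]
step 2: expand (1,1) (f=5, h=3) → closed; open now [(0,1) g=3 f=7, (0,2) g=2 f=7, (0,3) g=1 f=7, (1,0) g=3 f=7, (1,4) g=1 f=7, (2,1) g=3 f=5, (2,2) g=2 f=5]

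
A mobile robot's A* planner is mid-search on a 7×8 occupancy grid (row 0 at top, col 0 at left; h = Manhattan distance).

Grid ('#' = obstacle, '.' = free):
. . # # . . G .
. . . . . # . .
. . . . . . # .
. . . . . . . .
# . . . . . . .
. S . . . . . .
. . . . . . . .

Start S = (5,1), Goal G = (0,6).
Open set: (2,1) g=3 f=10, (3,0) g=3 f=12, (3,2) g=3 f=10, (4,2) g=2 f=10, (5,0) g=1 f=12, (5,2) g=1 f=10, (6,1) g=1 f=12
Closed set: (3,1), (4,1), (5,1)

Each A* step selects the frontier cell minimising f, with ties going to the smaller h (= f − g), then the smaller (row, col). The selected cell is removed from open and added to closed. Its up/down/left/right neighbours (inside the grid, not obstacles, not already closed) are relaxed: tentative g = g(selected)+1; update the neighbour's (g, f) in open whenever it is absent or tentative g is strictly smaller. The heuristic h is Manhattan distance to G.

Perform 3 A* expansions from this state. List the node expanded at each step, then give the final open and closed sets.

step 1: expand (2,1) (f=10, h=7) → closed; open now [(1,1) g=4 f=10, (2,0) g=4 f=12, (2,2) g=4 f=10, (3,0) g=3 f=12, (3,2) g=3 f=10, (4,2) g=2 f=10, (5,0) g=1 f=12, (5,2) g=1 f=10, (6,1) g=1 f=12]
step 2: expand (1,1) (f=10, h=6) → closed; open now [(0,1) g=5 f=10, (1,0) g=5 f=12, (1,2) g=5 f=10, (2,0) g=4 f=12, (2,2) g=4 f=10, (3,0) g=3 f=12, (3,2) g=3 f=10, (4,2) g=2 f=10, (5,0) g=1 f=12, (5,2) g=1 f=10, (6,1) g=1 f=12]
step 3: expand (0,1) (f=10, h=5) → closed; open now [(0,0) g=6 f=12, (1,0) g=5 f=12, (1,2) g=5 f=10, (2,0) g=4 f=12, (2,2) g=4 f=10, (3,0) g=3 f=12, (3,2) g=3 f=10, (4,2) g=2 f=10, (5,0) g=1 f=12, (5,2) g=1 f=10, (6,1) g=1 f=12]

order=[(2,1) → (1,1) → (0,1)]; open=[(0,0) g=6 f=12, (1,0) g=5 f=12, (1,2) g=5 f=10, (2,0) g=4 f=12, (2,2) g=4 f=10, (3,0) g=3 f=12, (3,2) g=3 f=10, (4,2) g=2 f=10, (5,0) g=1 f=12, (5,2) g=1 f=10, (6,1) g=1 f=12]; closed=[(0,1), (1,1), (2,1), (3,1), (4,1), (5,1)]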